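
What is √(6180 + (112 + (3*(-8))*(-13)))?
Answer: 2*√1651 ≈ 81.265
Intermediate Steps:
√(6180 + (112 + (3*(-8))*(-13))) = √(6180 + (112 - 24*(-13))) = √(6180 + (112 + 312)) = √(6180 + 424) = √6604 = 2*√1651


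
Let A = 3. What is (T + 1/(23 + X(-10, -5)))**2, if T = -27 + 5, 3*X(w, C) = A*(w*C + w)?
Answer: 1918225/3969 ≈ 483.30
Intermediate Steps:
X(w, C) = w + C*w (X(w, C) = (3*(w*C + w))/3 = (3*(C*w + w))/3 = (3*(w + C*w))/3 = (3*w + 3*C*w)/3 = w + C*w)
T = -22
(T + 1/(23 + X(-10, -5)))**2 = (-22 + 1/(23 - 10*(1 - 5)))**2 = (-22 + 1/(23 - 10*(-4)))**2 = (-22 + 1/(23 + 40))**2 = (-22 + 1/63)**2 = (-1385/63)**2 = 1918225/3969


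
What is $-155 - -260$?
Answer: $105$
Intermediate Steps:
$-155 - -260 = -155 + 260 = 105$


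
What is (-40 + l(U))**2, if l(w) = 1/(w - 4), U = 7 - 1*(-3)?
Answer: 57121/36 ≈ 1586.7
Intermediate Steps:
U = 10 (U = 7 + 3 = 10)
l(w) = 1/(-4 + w)
(-40 + l(U))**2 = (-40 + 1/(-4 + 10))**2 = (-40 + 1/6)**2 = (-239/6)**2 = 57121/36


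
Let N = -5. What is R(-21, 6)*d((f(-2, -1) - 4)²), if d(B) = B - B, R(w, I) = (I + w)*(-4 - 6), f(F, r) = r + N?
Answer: 0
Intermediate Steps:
f(F, r) = -5 + r (f(F, r) = r - 5 = -5 + r)
R(w, I) = -10*I - 10*w (R(w, I) = (I + w)*(-10) = -10*I - 10*w)
d(B) = 0
R(-21, 6)*d((f(-2, -1) - 4)²) = (-10*6 - 10*(-21))*0 = (-60 + 210)*0 = 150*0 = 0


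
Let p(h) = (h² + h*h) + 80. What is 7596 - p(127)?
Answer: -24742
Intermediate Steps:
p(h) = 80 + 2*h² (p(h) = (h² + h²) + 80 = 2*h² + 80 = 80 + 2*h²)
7596 - p(127) = 7596 - (80 + 2*127²) = 7596 - (80 + 2*16129) = 7596 - (80 + 32258) = 7596 - 1*32338 = 7596 - 32338 = -24742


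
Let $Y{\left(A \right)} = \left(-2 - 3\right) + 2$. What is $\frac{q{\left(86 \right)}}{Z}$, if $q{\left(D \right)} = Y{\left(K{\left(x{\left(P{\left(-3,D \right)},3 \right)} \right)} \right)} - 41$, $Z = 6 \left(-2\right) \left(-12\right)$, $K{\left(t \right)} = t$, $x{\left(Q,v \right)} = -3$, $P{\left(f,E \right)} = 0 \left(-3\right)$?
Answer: $- \frac{11}{36} \approx -0.30556$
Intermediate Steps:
$P{\left(f,E \right)} = 0$
$Y{\left(A \right)} = -3$ ($Y{\left(A \right)} = -5 + 2 = -3$)
$Z = 144$ ($Z = \left(-12\right) \left(-12\right) = 144$)
$q{\left(D \right)} = -44$ ($q{\left(D \right)} = -3 - 41 = -44$)
$\frac{q{\left(86 \right)}}{Z} = - \frac{44}{144} = \left(-44\right) \frac{1}{144} = - \frac{11}{36}$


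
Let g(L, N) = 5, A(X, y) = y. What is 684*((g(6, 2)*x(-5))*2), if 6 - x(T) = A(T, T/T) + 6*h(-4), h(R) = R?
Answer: 198360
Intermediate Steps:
x(T) = 29 (x(T) = 6 - (T/T + 6*(-4)) = 6 - (1 - 24) = 6 - 1*(-23) = 6 + 23 = 29)
684*((g(6, 2)*x(-5))*2) = 684*((5*29)*2) = 684*(145*2) = 684*290 = 198360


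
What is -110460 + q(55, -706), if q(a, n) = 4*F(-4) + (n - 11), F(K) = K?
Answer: -111193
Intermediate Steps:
q(a, n) = -27 + n (q(a, n) = 4*(-4) + (n - 11) = -16 + (-11 + n) = -27 + n)
-110460 + q(55, -706) = -110460 + (-27 - 706) = -110460 - 733 = -111193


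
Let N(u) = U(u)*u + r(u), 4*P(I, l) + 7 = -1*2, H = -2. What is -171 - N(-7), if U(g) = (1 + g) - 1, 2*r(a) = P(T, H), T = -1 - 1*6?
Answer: -1751/8 ≈ -218.88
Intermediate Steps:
T = -7 (T = -1 - 6 = -7)
P(I, l) = -9/4 (P(I, l) = -7/4 + (-1*2)/4 = -7/4 + (¼)*(-2) = -7/4 - ½ = -9/4)
r(a) = -9/8 (r(a) = (½)*(-9/4) = -9/8)
U(g) = g
N(u) = -9/8 + u² (N(u) = u*u - 9/8 = u² - 9/8 = -9/8 + u²)
-171 - N(-7) = -171 - (-9/8 + (-7)²) = -171 - (-9/8 + 49) = -171 - 1*383/8 = -171 - 383/8 = -1751/8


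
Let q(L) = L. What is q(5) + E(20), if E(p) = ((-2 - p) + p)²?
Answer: 9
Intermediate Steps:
E(p) = 4 (E(p) = (-2)² = 4)
q(5) + E(20) = 5 + 4 = 9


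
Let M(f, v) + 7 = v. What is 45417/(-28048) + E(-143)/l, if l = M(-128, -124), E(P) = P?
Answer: -1938763/3674288 ≈ -0.52766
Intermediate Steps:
M(f, v) = -7 + v
l = -131 (l = -7 - 124 = -131)
45417/(-28048) + E(-143)/l = 45417/(-28048) - 143/(-131) = 45417*(-1/28048) - 143*(-1/131) = -45417/28048 + 143/131 = -1938763/3674288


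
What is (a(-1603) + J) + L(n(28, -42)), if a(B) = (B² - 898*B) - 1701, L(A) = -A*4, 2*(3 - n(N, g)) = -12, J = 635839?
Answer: 4643205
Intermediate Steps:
n(N, g) = 9 (n(N, g) = 3 - ½*(-12) = 3 + 6 = 9)
L(A) = -4*A
a(B) = -1701 + B² - 898*B
(a(-1603) + J) + L(n(28, -42)) = ((-1701 + (-1603)² - 898*(-1603)) + 635839) - 4*9 = ((-1701 + 2569609 + 1439494) + 635839) - 36 = (4007402 + 635839) - 36 = 4643241 - 36 = 4643205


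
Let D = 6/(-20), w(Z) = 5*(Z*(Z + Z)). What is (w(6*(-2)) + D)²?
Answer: 207273609/100 ≈ 2.0727e+6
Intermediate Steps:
w(Z) = 10*Z² (w(Z) = 5*(Z*(2*Z)) = 5*(2*Z²) = 10*Z²)
D = -3/10 (D = -1/20*6 = -3/10 ≈ -0.30000)
(w(6*(-2)) + D)² = (10*(6*(-2))² - 3/10)² = (10*(-12)² - 3/10)² = (10*144 - 3/10)² = (1440 - 3/10)² = (14397/10)² = 207273609/100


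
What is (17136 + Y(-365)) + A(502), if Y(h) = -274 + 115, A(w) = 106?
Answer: 17083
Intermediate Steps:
Y(h) = -159
(17136 + Y(-365)) + A(502) = (17136 - 159) + 106 = 16977 + 106 = 17083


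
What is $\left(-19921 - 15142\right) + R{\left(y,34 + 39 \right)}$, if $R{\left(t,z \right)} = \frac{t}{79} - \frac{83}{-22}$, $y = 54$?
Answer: $- \frac{60931749}{1738} \approx -35059.0$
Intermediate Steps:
$R{\left(t,z \right)} = \frac{83}{22} + \frac{t}{79}$ ($R{\left(t,z \right)} = t \frac{1}{79} - - \frac{83}{22} = \frac{t}{79} + \frac{83}{22} = \frac{83}{22} + \frac{t}{79}$)
$\left(-19921 - 15142\right) + R{\left(y,34 + 39 \right)} = \left(-19921 - 15142\right) + \left(\frac{83}{22} + \frac{1}{79} \cdot 54\right) = -35063 + \left(\frac{83}{22} + \frac{54}{79}\right) = -35063 + \frac{7745}{1738} = - \frac{60931749}{1738}$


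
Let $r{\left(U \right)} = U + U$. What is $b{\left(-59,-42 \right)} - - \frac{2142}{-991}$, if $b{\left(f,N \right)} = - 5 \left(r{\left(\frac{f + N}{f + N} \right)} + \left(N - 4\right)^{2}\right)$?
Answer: $- \frac{10496832}{991} \approx -10592.0$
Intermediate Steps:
$r{\left(U \right)} = 2 U$
$b{\left(f,N \right)} = -10 - 5 \left(-4 + N\right)^{2}$ ($b{\left(f,N \right)} = - 5 \left(2 \frac{f + N}{f + N} + \left(N - 4\right)^{2}\right) = - 5 \left(2 \frac{N + f}{N + f} + \left(-4 + N\right)^{2}\right) = - 5 \left(2 \cdot 1 + \left(-4 + N\right)^{2}\right) = - 5 \left(2 + \left(-4 + N\right)^{2}\right) = -10 - 5 \left(-4 + N\right)^{2}$)
$b{\left(-59,-42 \right)} - - \frac{2142}{-991} = \left(-10 - 5 \left(-4 - 42\right)^{2}\right) - - \frac{2142}{-991} = \left(-10 - 5 \left(-46\right)^{2}\right) - \left(-2142\right) \left(- \frac{1}{991}\right) = \left(-10 - 10580\right) - \frac{2142}{991} = -10590 - \frac{2142}{991} = - \frac{10496832}{991}$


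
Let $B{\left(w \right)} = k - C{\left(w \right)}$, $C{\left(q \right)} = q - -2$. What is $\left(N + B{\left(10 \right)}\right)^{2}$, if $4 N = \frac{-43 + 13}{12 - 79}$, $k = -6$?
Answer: $\frac{5745609}{17956} \approx 319.98$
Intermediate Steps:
$C{\left(q \right)} = 2 + q$ ($C{\left(q \right)} = q + 2 = 2 + q$)
$B{\left(w \right)} = -8 - w$ ($B{\left(w \right)} = -6 - \left(2 + w\right) = -8 - w$)
$N = \frac{15}{134}$ ($N = \frac{\left(-43 + 13\right) \frac{1}{12 - 79}}{4} = \frac{\left(-30\right) \frac{1}{-67}}{4} = \frac{\left(-30\right) \left(- \frac{1}{67}\right)}{4} = \frac{1}{4} \cdot \frac{30}{67} = \frac{15}{134} \approx 0.11194$)
$\left(N + B{\left(10 \right)}\right)^{2} = \left(\frac{15}{134} - 18\right)^{2} = \left(- \frac{2397}{134}\right)^{2} = \frac{5745609}{17956}$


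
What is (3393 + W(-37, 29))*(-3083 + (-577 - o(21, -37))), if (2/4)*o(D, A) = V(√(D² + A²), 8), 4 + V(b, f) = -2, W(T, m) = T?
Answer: -12242688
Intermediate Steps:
V(b, f) = -6 (V(b, f) = -4 - 2 = -6)
o(D, A) = -12 (o(D, A) = 2*(-6) = -12)
(3393 + W(-37, 29))*(-3083 + (-577 - o(21, -37))) = (3393 - 37)*(-3083 + (-577 - 1*(-12))) = 3356*(-3083 + (-577 + 12)) = 3356*(-3083 - 565) = 3356*(-3648) = -12242688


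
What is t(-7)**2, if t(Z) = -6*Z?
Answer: 1764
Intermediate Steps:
t(-7)**2 = (-6*(-7))**2 = 42**2 = 1764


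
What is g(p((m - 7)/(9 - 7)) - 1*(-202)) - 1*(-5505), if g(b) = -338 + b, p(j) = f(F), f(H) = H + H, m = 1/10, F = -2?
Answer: 5365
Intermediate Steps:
m = ⅒ (m = 1*(⅒) = ⅒ ≈ 0.10000)
f(H) = 2*H
p(j) = -4 (p(j) = 2*(-2) = -4)
g(p((m - 7)/(9 - 7)) - 1*(-202)) - 1*(-5505) = (-338 + (-4 - 1*(-202))) - 1*(-5505) = (-338 + (-4 + 202)) + 5505 = (-338 + 198) + 5505 = -140 + 5505 = 5365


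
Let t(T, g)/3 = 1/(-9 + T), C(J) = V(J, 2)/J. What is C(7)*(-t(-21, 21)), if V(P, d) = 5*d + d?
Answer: 6/35 ≈ 0.17143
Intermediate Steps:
V(P, d) = 6*d
C(J) = 12/J (C(J) = (6*2)/J = 12/J)
t(T, g) = 3/(-9 + T)
C(7)*(-t(-21, 21)) = (12/7)*(-3/(-9 - 21)) = (12*(⅐))*(-3/(-30)) = 12*(-3*(-1)/30)/7 = 12*(-1*(-⅒))/7 = (12/7)*(⅒) = 6/35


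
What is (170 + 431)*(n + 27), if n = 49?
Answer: 45676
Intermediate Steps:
(170 + 431)*(n + 27) = (170 + 431)*(49 + 27) = 601*76 = 45676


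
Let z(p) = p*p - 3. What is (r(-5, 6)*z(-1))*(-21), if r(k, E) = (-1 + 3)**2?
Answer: 168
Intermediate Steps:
z(p) = -3 + p**2 (z(p) = p**2 - 3 = -3 + p**2)
r(k, E) = 4 (r(k, E) = 2**2 = 4)
(r(-5, 6)*z(-1))*(-21) = (4*(-3 + (-1)**2))*(-21) = (4*(-3 + 1))*(-21) = (4*(-2))*(-21) = -8*(-21) = 168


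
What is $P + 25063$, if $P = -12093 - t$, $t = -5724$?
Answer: $18694$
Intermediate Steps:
$P = -6369$ ($P = -12093 - -5724 = -12093 + 5724 = -6369$)
$P + 25063 = -6369 + 25063 = 18694$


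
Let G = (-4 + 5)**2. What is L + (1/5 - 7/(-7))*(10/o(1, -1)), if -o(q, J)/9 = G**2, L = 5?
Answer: 11/3 ≈ 3.6667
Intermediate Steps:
G = 1 (G = 1**2 = 1)
o(q, J) = -9 (o(q, J) = -9*1**2 = -9*1 = -9)
L + (1/5 - 7/(-7))*(10/o(1, -1)) = 5 + (1/5 - 7/(-7))*(10/(-9)) = 5 + (1*(1/5) - 7*(-1/7))*(10*(-1/9)) = 5 + (1/5 + 1)*(-10/9) = 5 + (6/5)*(-10/9) = 5 - 4/3 = 11/3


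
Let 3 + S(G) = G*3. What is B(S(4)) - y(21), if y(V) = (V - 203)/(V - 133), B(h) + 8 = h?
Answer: -5/8 ≈ -0.62500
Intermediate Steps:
S(G) = -3 + 3*G (S(G) = -3 + G*3 = -3 + 3*G)
B(h) = -8 + h
y(V) = (-203 + V)/(-133 + V)
B(S(4)) - y(21) = (-8 + (-3 + 3*4)) - (-203 + 21)/(-133 + 21) = (-8 + (-3 + 12)) - (-182)/(-112) = (-8 + 9) - (-1)*(-182)/112 = 1 - 1*13/8 = 1 - 13/8 = -5/8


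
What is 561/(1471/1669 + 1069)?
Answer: 936309/1785632 ≈ 0.52436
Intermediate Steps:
561/(1471/1669 + 1069) = 561/(1785632/1669) = 561*(1669/1785632) = 936309/1785632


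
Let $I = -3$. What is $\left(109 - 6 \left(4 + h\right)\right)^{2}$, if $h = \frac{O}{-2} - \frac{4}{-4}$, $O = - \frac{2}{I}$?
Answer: $6561$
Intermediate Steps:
$O = \frac{2}{3}$ ($O = - \frac{2}{-3} = \left(-2\right) \left(- \frac{1}{3}\right) = \frac{2}{3} \approx 0.66667$)
$h = \frac{2}{3}$ ($h = \frac{2}{3 \left(-2\right)} - \frac{4}{-4} = \frac{2}{3} \left(- \frac{1}{2}\right) - -1 = - \frac{1}{3} + 1 = \frac{2}{3} \approx 0.66667$)
$\left(109 - 6 \left(4 + h\right)\right)^{2} = \left(109 - 6 \left(4 + \frac{2}{3}\right)\right)^{2} = \left(109 - 28\right)^{2} = 81^{2} = 6561$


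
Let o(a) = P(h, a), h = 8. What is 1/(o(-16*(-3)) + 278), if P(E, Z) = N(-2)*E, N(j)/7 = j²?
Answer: 1/502 ≈ 0.0019920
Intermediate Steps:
N(j) = 7*j²
P(E, Z) = 28*E (P(E, Z) = (7*(-2)²)*E = (7*4)*E = 28*E)
o(a) = 224 (o(a) = 28*8 = 224)
1/(o(-16*(-3)) + 278) = 1/(224 + 278) = 1/502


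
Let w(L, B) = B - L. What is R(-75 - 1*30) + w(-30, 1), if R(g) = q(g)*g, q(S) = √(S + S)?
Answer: 31 - 105*I*√210 ≈ 31.0 - 1521.6*I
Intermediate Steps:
q(S) = √2*√S (q(S) = √(2*S) = √2*√S)
R(g) = √2*g^(3/2) (R(g) = (√2*√g)*g = √2*g^(3/2))
R(-75 - 1*30) + w(-30, 1) = √2*(-75 - 1*30)^(3/2) + (1 - 1*(-30)) = √2*(-75 - 30)^(3/2) + (1 + 30) = √2*(-105)^(3/2) + 31 = √2*(-105*I*√105) + 31 = -105*I*√210 + 31 = 31 - 105*I*√210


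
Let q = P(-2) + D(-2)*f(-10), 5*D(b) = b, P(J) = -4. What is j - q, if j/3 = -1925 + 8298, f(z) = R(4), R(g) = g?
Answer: 95623/5 ≈ 19125.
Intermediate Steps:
f(z) = 4
D(b) = b/5
q = -28/5 (q = -4 + ((⅕)*(-2))*4 = -4 - ⅖*4 = -4 - 8/5 = -28/5 ≈ -5.6000)
j = 19119 (j = 3*(-1925 + 8298) = 3*6373 = 19119)
j - q = 19119 - 1*(-28/5) = 19119 + 28/5 = 95623/5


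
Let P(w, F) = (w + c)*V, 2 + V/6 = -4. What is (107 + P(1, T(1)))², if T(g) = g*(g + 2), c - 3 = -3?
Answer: 5041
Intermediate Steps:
c = 0 (c = 3 - 3 = 0)
V = -36 (V = -12 + 6*(-4) = -12 - 24 = -36)
T(g) = g*(2 + g)
P(w, F) = -36*w (P(w, F) = (w + 0)*(-36) = w*(-36) = -36*w)
(107 + P(1, T(1)))² = (107 - 36*1)² = (107 - 36)² = 71² = 5041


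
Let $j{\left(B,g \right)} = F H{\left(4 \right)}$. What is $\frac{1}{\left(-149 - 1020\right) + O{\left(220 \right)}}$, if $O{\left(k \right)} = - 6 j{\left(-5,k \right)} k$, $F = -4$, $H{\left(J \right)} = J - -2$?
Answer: $\frac{1}{30511} \approx 3.2775 \cdot 10^{-5}$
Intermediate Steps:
$H{\left(J \right)} = 2 + J$ ($H{\left(J \right)} = J + 2 = 2 + J$)
$j{\left(B,g \right)} = -24$ ($j{\left(B,g \right)} = - 4 \left(2 + 4\right) = \left(-4\right) 6 = -24$)
$O{\left(k \right)} = 144 k$ ($O{\left(k \right)} = \left(-6\right) \left(-24\right) k = 144 k$)
$\frac{1}{\left(-149 - 1020\right) + O{\left(220 \right)}} = \frac{1}{\left(-149 - 1020\right) + 144 \cdot 220} = \frac{1}{\left(-149 - 1020\right) + 31680} = \frac{1}{-1169 + 31680} = \frac{1}{30511}$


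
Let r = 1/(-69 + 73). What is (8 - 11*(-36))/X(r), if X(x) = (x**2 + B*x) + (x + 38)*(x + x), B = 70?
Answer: 6464/587 ≈ 11.012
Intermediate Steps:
r = 1/4 ≈ 0.25000
X(x) = x**2 + 70*x + 2*x*(38 + x) (X(x) = (x**2 + 70*x) + (x + 38)*(x + x) = (x**2 + 70*x) + (38 + x)*(2*x) = (x**2 + 70*x) + 2*x*(38 + x) = x**2 + 70*x + 2*x*(38 + x))
(8 - 11*(-36))/X(r) = (8 - 11*(-36))/(((146 + 3*(1/4))/4)) = (8 + 396)/(((146 + 3/4)/4)) = 404/(((1/4)*(587/4))) = 404/(587/16) = 404*(16/587) = 6464/587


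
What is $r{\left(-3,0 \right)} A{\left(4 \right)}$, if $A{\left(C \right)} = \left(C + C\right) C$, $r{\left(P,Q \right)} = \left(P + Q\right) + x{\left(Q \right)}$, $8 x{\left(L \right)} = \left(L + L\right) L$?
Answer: $-96$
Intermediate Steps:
$x{\left(L \right)} = \frac{L^{2}}{4}$ ($x{\left(L \right)} = \frac{\left(L + L\right) L}{8} = \frac{2 L L}{8} = \frac{2 L^{2}}{8} = \frac{L^{2}}{4}$)
$r{\left(P,Q \right)} = P + Q + \frac{Q^{2}}{4}$ ($r{\left(P,Q \right)} = \left(P + Q\right) + \frac{Q^{2}}{4} = P + Q + \frac{Q^{2}}{4}$)
$A{\left(C \right)} = 2 C^{2}$ ($A{\left(C \right)} = 2 C C = 2 C^{2}$)
$r{\left(-3,0 \right)} A{\left(4 \right)} = \left(-3 + 0 + \frac{0^{2}}{4}\right) 2 \cdot 4^{2} = \left(-3 + 0 + \frac{1}{4} \cdot 0\right) 2 \cdot 16 = \left(-3 + 0 + 0\right) 32 = \left(-3\right) 32 = -96$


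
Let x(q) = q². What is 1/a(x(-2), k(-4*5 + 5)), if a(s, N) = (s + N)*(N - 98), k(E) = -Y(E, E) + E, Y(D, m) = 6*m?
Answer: -1/1817 ≈ -0.00055036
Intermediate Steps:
k(E) = -5*E (k(E) = -6*E + E = -5*E)
a(s, N) = (-98 + N)*(N + s) (a(s, N) = (N + s)*(-98 + N) = (-98 + N)*(N + s))
1/a(x(-2), k(-4*5 + 5)) = 1/((-5*(-4*5 + 5))² - (-490)*(-4*5 + 5) - 98*(-2)² - 5*(-4*5 + 5)*(-2)²) = 1/((-5*(-20 + 5))² - (-490)*(-20 + 5) - 98*4 - 5*(-20 + 5)*4) = 1/((-5*(-15))² - (-490)*(-15) - 392 - 5*(-15)*4) = 1/(75² - 98*75 - 392 + 75*4) = 1/(5625 - 7350 - 392 + 300) = 1/(-1817) = -1/1817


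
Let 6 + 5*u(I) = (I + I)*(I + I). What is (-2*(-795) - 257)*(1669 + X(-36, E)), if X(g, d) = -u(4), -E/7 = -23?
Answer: 11046571/5 ≈ 2.2093e+6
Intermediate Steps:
E = 161 (E = -7*(-23) = 161)
u(I) = -6/5 + 4*I**2/5 (u(I) = -6/5 + ((I + I)*(I + I))/5 = -6/5 + ((2*I)*(2*I))/5 = -6/5 + (4*I**2)/5 = -6/5 + 4*I**2/5)
X(g, d) = -58/5 (X(g, d) = -(-6/5 + (4/5)*4**2) = -(-6/5 + (4/5)*16) = -(-6/5 + 64/5) = -1*58/5 = -58/5)
(-2*(-795) - 257)*(1669 + X(-36, E)) = (-2*(-795) - 257)*(1669 - 58/5) = (1590 - 257)*(8287/5) = 1333*(8287/5) = 11046571/5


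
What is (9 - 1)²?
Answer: 64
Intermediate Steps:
(9 - 1)² = 8² = 64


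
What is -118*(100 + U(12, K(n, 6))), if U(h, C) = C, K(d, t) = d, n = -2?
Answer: -11564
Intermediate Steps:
-118*(100 + U(12, K(n, 6))) = -118*(100 - 2) = -118*98 = -11564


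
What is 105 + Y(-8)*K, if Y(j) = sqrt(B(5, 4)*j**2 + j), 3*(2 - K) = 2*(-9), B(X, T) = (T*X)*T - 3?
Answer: 105 + 16*sqrt(1230) ≈ 666.14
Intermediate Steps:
B(X, T) = -3 + X*T**2 (B(X, T) = X*T**2 - 3 = -3 + X*T**2)
K = 8 (K = 2 - 2*(-9)/3 = 2 - 1/3*(-18) = 2 + 6 = 8)
Y(j) = sqrt(j + 77*j**2) (Y(j) = sqrt((-3 + 5*4**2)*j**2 + j) = sqrt((-3 + 5*16)*j**2 + j) = sqrt((-3 + 80)*j**2 + j) = sqrt(77*j**2 + j) = sqrt(j + 77*j**2))
105 + Y(-8)*K = 105 + sqrt(-8*(1 + 77*(-8)))*8 = 105 + sqrt(-8*(1 - 616))*8 = 105 + sqrt(-8*(-615))*8 = 105 + sqrt(4920)*8 = 105 + (2*sqrt(1230))*8 = 105 + 16*sqrt(1230)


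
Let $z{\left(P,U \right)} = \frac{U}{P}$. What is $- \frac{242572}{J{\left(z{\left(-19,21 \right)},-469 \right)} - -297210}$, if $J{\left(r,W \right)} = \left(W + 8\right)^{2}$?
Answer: $- \frac{242572}{509731} \approx -0.47588$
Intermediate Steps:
$J{\left(r,W \right)} = \left(8 + W\right)^{2}$
$- \frac{242572}{J{\left(z{\left(-19,21 \right)},-469 \right)} - -297210} = - \frac{242572}{\left(8 - 469\right)^{2} - -297210} = - \frac{242572}{\left(-461\right)^{2} + 297210} = - \frac{242572}{212521 + 297210} = - \frac{242572}{509731}$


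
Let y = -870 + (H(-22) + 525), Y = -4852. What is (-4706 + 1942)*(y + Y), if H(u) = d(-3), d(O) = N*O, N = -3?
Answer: 14339632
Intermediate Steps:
d(O) = -3*O
H(u) = 9 (H(u) = -3*(-3) = 9)
y = -336 (y = -870 + (9 + 525) = -870 + 534 = -336)
(-4706 + 1942)*(y + Y) = (-4706 + 1942)*(-336 - 4852) = -2764*(-5188) = 14339632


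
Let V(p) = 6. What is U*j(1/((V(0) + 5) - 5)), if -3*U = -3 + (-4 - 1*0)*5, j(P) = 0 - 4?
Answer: -92/3 ≈ -30.667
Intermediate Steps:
j(P) = -4
U = 23/3 (U = -(-3 + (-4 - 1*0)*5)/3 = -(-3 + (-4 + 0)*5)/3 = -(-3 - 4*5)/3 = -(-3 - 20)/3 = -1/3*(-23) = 23/3 ≈ 7.6667)
U*j(1/((V(0) + 5) - 5)) = (23/3)*(-4) = -92/3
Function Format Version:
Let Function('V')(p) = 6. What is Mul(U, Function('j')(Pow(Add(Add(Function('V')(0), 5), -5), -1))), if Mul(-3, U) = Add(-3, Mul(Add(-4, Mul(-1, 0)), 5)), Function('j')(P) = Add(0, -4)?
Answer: Rational(-92, 3) ≈ -30.667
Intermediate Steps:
Function('j')(P) = -4
U = Rational(23, 3) (U = Mul(Rational(-1, 3), Add(-3, Mul(Add(-4, Mul(-1, 0)), 5))) = Mul(Rational(-1, 3), Add(-3, Mul(Add(-4, 0), 5))) = Mul(Rational(-1, 3), Add(-3, Mul(-4, 5))) = Mul(Rational(-1, 3), Add(-3, -20)) = Mul(Rational(-1, 3), -23) = Rational(23, 3) ≈ 7.6667)
Mul(U, Function('j')(Pow(Add(Add(Function('V')(0), 5), -5), -1))) = Mul(Rational(23, 3), -4) = Rational(-92, 3)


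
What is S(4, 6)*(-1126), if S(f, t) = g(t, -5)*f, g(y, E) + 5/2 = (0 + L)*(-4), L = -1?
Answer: -6756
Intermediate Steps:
g(y, E) = 3/2 (g(y, E) = -5/2 + (0 - 1)*(-4) = -5/2 - 1*(-4) = -5/2 + 4 = 3/2)
S(f, t) = 3*f/2
S(4, 6)*(-1126) = ((3/2)*4)*(-1126) = 6*(-1126) = -6756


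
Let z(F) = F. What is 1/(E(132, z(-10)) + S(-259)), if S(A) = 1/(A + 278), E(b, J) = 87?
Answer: 19/1654 ≈ 0.011487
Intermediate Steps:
S(A) = 1/(278 + A)
1/(E(132, z(-10)) + S(-259)) = 1/(87 + 1/(278 - 259)) = 1/(87 + 1/19) = 1/(1654/19) = 19/1654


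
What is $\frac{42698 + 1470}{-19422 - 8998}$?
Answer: $- \frac{11042}{7105} \approx -1.5541$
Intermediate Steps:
$\frac{42698 + 1470}{-19422 - 8998} = \frac{44168}{-28420} = 44168 \left(- \frac{1}{28420}\right) = - \frac{11042}{7105}$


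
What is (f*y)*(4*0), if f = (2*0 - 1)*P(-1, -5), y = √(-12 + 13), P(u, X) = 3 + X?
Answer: 0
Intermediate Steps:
y = 1 (y = √1 = 1)
f = 2 (f = (2*0 - 1)*(3 - 5) = (0 - 1)*(-2) = -1*(-2) = 2)
(f*y)*(4*0) = (2*1)*(4*0) = 2*0 = 0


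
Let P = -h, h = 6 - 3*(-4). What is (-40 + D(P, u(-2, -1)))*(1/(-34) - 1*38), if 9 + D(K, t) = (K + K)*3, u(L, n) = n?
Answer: 203001/34 ≈ 5970.6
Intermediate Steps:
h = 18 (h = 6 + 12 = 18)
P = -18 (P = -1*18 = -18)
D(K, t) = -9 + 6*K (D(K, t) = -9 + (K + K)*3 = -9 + (2*K)*3 = -9 + 6*K)
(-40 + D(P, u(-2, -1)))*(1/(-34) - 1*38) = (-40 + (-9 + 6*(-18)))*(1/(-34) - 1*38) = (-40 + (-9 - 108))*(-1/34 - 38) = (-40 - 117)*(-1293/34) = -157*(-1293/34) = 203001/34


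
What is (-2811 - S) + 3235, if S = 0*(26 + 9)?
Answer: 424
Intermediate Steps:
S = 0 (S = 0*35 = 0)
(-2811 - S) + 3235 = (-2811 - 1*0) + 3235 = (-2811 + 0) + 3235 = -2811 + 3235 = 424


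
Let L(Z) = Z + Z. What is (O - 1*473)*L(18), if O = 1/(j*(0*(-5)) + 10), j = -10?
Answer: -85122/5 ≈ -17024.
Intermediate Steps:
L(Z) = 2*Z
O = ⅒ (O = 1/(-0*(-5) + 10) = 1/(-10*0 + 10) = 1/(0 + 10) = 1/10 = ⅒ ≈ 0.10000)
(O - 1*473)*L(18) = (⅒ - 1*473)*(2*18) = (⅒ - 473)*36 = -4729/10*36 = -85122/5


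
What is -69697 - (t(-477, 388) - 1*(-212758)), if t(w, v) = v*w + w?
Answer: -96902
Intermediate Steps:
t(w, v) = w + v*w
-69697 - (t(-477, 388) - 1*(-212758)) = -69697 - (-477*(1 + 388) - 1*(-212758)) = -69697 - (-477*389 + 212758) = -69697 - (-185553 + 212758) = -69697 - 1*27205 = -69697 - 27205 = -96902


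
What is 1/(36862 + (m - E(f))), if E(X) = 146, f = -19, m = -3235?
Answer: 1/33481 ≈ 2.9868e-5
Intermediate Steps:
1/(36862 + (m - E(f))) = 1/(36862 + (-3235 - 1*146)) = 1/(36862 + (-3235 - 146)) = 1/(36862 - 3381) = 1/33481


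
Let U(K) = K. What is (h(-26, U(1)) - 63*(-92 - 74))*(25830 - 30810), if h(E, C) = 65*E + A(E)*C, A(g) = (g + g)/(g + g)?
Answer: -43669620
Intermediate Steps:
A(g) = 1 (A(g) = (2*g)/((2*g)) = (2*g)*(1/(2*g)) = 1)
h(E, C) = C + 65*E (h(E, C) = 65*E + 1*C = 65*E + C = C + 65*E)
(h(-26, U(1)) - 63*(-92 - 74))*(25830 - 30810) = ((1 + 65*(-26)) - 63*(-92 - 74))*(25830 - 30810) = ((1 - 1690) - 63*(-166))*(-4980) = (-1689 + 10458)*(-4980) = 8769*(-4980) = -43669620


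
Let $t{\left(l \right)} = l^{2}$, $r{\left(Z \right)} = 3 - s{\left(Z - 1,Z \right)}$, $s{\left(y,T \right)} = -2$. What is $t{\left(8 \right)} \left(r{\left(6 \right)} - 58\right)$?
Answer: $-3392$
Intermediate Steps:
$r{\left(Z \right)} = 5$ ($r{\left(Z \right)} = 3 - -2 = 3 + 2 = 5$)
$t{\left(8 \right)} \left(r{\left(6 \right)} - 58\right) = 8^{2} \left(5 - 58\right) = 64 \left(-53\right) = -3392$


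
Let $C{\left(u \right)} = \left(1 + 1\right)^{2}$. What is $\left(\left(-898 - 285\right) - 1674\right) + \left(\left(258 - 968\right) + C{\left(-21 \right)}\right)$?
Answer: $-3563$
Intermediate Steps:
$C{\left(u \right)} = 4$ ($C{\left(u \right)} = 2^{2} = 4$)
$\left(\left(-898 - 285\right) - 1674\right) + \left(\left(258 - 968\right) + C{\left(-21 \right)}\right) = \left(\left(-898 - 285\right) - 1674\right) + \left(\left(258 - 968\right) + 4\right) = \left(-1183 - 1674\right) + \left(-710 + 4\right) = -2857 - 706 = -3563$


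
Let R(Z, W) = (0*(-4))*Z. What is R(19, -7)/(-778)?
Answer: 0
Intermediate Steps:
R(Z, W) = 0 (R(Z, W) = 0*Z = 0)
R(19, -7)/(-778) = 0/(-778) = 0*(-1/778) = 0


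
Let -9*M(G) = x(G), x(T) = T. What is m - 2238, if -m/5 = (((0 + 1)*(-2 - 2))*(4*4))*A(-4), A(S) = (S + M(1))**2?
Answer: 256802/81 ≈ 3170.4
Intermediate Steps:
M(G) = -G/9
A(S) = (-1/9 + S)**2 (A(S) = (S - 1/9*1)**2 = (S - 1/9)**2 = (-1/9 + S)**2)
m = 438080/81 (m = -5*((0 + 1)*(-2 - 2))*(4*4)*(-1 + 9*(-4))**2/81 = -5*(1*(-4))*16*(-1 - 36)**2/81 = -5*(-4*16)*(1/81)*(-37)**2 = -(-320)*(1/81)*1369 = -(-320)*1369/81 = -5*(-87616/81) = 438080/81 ≈ 5408.4)
m - 2238 = 438080/81 - 2238 = 256802/81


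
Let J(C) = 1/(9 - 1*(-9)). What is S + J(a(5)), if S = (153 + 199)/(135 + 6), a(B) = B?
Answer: 2159/846 ≈ 2.5520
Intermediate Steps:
S = 352/141 ≈ 2.4965
J(C) = 1/18 (J(C) = 1/(9 + 9) = 1/18)
S + J(a(5)) = 352/141 + 1/18 = 2159/846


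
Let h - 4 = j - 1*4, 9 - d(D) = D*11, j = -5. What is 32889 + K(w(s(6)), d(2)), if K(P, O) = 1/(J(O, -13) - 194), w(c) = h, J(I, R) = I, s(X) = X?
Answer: 6808022/207 ≈ 32889.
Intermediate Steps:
d(D) = 9 - 11*D (d(D) = 9 - D*11 = 9 - 11*D)
h = -5 (h = 4 + (-5 - 1*4) = 4 + (-5 - 4) = 4 - 9 = -5)
w(c) = -5
K(P, O) = 1/(-194 + O) (K(P, O) = 1/(O - 194) = 1/(-194 + O))
32889 + K(w(s(6)), d(2)) = 32889 + 1/(-194 + (9 - 11*2)) = 32889 + 1/(-194 + (9 - 22)) = 32889 + 1/(-194 - 13) = 32889 + 1/(-207) = 32889 - 1/207 = 6808022/207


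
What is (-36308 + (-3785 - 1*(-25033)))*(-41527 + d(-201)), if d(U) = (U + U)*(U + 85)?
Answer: -76881300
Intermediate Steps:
d(U) = 2*U*(85 + U) (d(U) = (2*U)*(85 + U) = 2*U*(85 + U))
(-36308 + (-3785 - 1*(-25033)))*(-41527 + d(-201)) = (-36308 + (-3785 - 1*(-25033)))*(-41527 + 2*(-201)*(85 - 201)) = (-36308 + (-3785 + 25033))*(-41527 + 2*(-201)*(-116)) = (-36308 + 21248)*(-41527 + 46632) = -15060*5105 = -76881300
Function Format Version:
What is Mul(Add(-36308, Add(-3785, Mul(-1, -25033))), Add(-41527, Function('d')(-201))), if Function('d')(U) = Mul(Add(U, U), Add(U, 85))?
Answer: -76881300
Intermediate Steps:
Function('d')(U) = Mul(2, U, Add(85, U)) (Function('d')(U) = Mul(Mul(2, U), Add(85, U)) = Mul(2, U, Add(85, U)))
Mul(Add(-36308, Add(-3785, Mul(-1, -25033))), Add(-41527, Function('d')(-201))) = Mul(Add(-36308, Add(-3785, Mul(-1, -25033))), Add(-41527, Mul(2, -201, Add(85, -201)))) = Mul(Add(-36308, Add(-3785, 25033)), Add(-41527, Mul(2, -201, -116))) = Mul(Add(-36308, 21248), Add(-41527, 46632)) = Mul(-15060, 5105) = -76881300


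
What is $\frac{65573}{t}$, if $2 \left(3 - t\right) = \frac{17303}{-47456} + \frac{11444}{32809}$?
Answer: $\frac{204192211073984}{9366511087} \approx 21800.0$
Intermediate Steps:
$t = \frac{9366511087}{3113967808}$ ($t = 3 - \frac{\frac{17303}{-47456} + \frac{11444}{32809}}{2} = 3 - \frac{17303 \left(- \frac{1}{47456}\right) + 11444 \cdot \frac{1}{32809}}{2} = 3 - \frac{- \frac{17303}{47456} + \frac{11444}{32809}}{2} = 3 - - \frac{24607663}{3113967808} = 3 + \frac{24607663}{3113967808} = \frac{9366511087}{3113967808} \approx 3.0079$)
$\frac{65573}{t} = \frac{65573}{\frac{9366511087}{3113967808}} = 65573 \cdot \frac{3113967808}{9366511087} = \frac{204192211073984}{9366511087}$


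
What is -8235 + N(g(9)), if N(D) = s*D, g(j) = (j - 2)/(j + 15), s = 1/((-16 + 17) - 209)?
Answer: -41109127/4992 ≈ -8235.0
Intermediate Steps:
s = -1/208 (s = 1/(1 - 209) = 1/(-208) = -1/208 ≈ -0.0048077)
g(j) = (-2 + j)/(15 + j)
N(D) = -D/208
-8235 + N(g(9)) = -8235 - (-2 + 9)/(208*(15 + 9)) = -8235 - 7/(208*24) = -8235 - 7/4992 = -41109127/4992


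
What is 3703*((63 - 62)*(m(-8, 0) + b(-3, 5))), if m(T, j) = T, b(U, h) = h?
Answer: -11109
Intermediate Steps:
3703*((63 - 62)*(m(-8, 0) + b(-3, 5))) = 3703*((63 - 62)*(-8 + 5)) = 3703*(1*(-3)) = 3703*(-3) = -11109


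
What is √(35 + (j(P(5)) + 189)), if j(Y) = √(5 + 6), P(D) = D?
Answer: √(224 + √11) ≈ 15.077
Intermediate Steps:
j(Y) = √11
√(35 + (j(P(5)) + 189)) = √(35 + (√11 + 189)) = √(35 + (189 + √11)) = √(224 + √11)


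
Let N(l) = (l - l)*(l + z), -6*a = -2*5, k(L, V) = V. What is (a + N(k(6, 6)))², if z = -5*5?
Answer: 25/9 ≈ 2.7778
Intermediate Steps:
z = -25
a = 5/3 (a = -(-1)*5/3 = -⅙*(-10) = 5/3 ≈ 1.6667)
N(l) = 0 (N(l) = (l - l)*(l - 25) = 0*(-25 + l) = 0)
(a + N(k(6, 6)))² = (5/3 + 0)² = (5/3)² = 25/9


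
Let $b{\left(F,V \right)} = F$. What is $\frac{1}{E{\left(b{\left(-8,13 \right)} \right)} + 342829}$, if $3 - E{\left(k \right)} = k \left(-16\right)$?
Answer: $\frac{1}{342704} \approx 2.918 \cdot 10^{-6}$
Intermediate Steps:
$E{\left(k \right)} = 3 + 16 k$ ($E{\left(k \right)} = 3 - k \left(-16\right) = 3 - - 16 k = 3 + 16 k$)
$\frac{1}{E{\left(b{\left(-8,13 \right)} \right)} + 342829} = \frac{1}{\left(3 + 16 \left(-8\right)\right) + 342829} = \frac{1}{\left(3 - 128\right) + 342829} = \frac{1}{-125 + 342829} = \frac{1}{342704}$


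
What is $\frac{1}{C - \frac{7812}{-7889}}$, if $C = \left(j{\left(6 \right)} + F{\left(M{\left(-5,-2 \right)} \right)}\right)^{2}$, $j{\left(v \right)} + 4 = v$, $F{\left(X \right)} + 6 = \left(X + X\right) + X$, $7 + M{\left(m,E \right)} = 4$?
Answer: $\frac{1127}{191579} \approx 0.0058827$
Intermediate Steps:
$M{\left(m,E \right)} = -3$ ($M{\left(m,E \right)} = -7 + 4 = -3$)
$F{\left(X \right)} = -6 + 3 X$ ($F{\left(X \right)} = -6 + \left(\left(X + X\right) + X\right) = -6 + \left(2 X + X\right) = -6 + 3 X$)
$j{\left(v \right)} = -4 + v$
$C = 169$ ($C = \left(\left(-4 + 6\right) + \left(-6 + 3 \left(-3\right)\right)\right)^{2} = \left(2 - 15\right)^{2} = \left(-13\right)^{2} = 169$)
$\frac{1}{C - \frac{7812}{-7889}} = \frac{1}{169 - \frac{7812}{-7889}} = \frac{1}{169 - - \frac{1116}{1127}} = \frac{1}{169 + \frac{1116}{1127}} = \frac{1}{\frac{191579}{1127}} = \frac{1127}{191579}$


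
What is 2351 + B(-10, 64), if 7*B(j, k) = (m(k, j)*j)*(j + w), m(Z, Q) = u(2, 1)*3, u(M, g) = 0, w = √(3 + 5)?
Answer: 2351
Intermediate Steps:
w = 2*√2 (w = √8 = 2*√2 ≈ 2.8284)
m(Z, Q) = 0 (m(Z, Q) = 0*3 = 0)
B(j, k) = 0 (B(j, k) = ((0*j)*(j + 2*√2))/7 = (0*(j + 2*√2))/7 = (⅐)*0 = 0)
2351 + B(-10, 64) = 2351 + 0 = 2351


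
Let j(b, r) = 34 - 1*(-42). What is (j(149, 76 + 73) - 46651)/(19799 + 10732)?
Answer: -15525/10177 ≈ -1.5255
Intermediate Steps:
j(b, r) = 76 (j(b, r) = 34 + 42 = 76)
(j(149, 76 + 73) - 46651)/(19799 + 10732) = (76 - 46651)/(19799 + 10732) = -46575/30531 = -46575*1/30531 = -15525/10177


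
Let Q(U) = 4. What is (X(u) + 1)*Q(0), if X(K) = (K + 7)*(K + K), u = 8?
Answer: 964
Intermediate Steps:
X(K) = 2*K*(7 + K) (X(K) = (7 + K)*(2*K) = 2*K*(7 + K))
(X(u) + 1)*Q(0) = (2*8*(7 + 8) + 1)*4 = (2*8*15 + 1)*4 = (240 + 1)*4 = 241*4 = 964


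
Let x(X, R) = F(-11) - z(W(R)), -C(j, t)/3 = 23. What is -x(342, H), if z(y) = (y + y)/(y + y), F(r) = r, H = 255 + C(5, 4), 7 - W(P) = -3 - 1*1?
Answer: 12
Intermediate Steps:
C(j, t) = -69 (C(j, t) = -3*23 = -69)
W(P) = 11 (W(P) = 7 - (-3 - 1*1) = 7 - (-3 - 1) = 7 - 1*(-4) = 7 + 4 = 11)
H = 186 (H = 255 - 69 = 186)
z(y) = 1 (z(y) = (2*y)/((2*y)) = (2*y)*(1/(2*y)) = 1)
x(X, R) = -12 (x(X, R) = -11 - 1*1 = -11 - 1 = -12)
-x(342, H) = -1*(-12) = 12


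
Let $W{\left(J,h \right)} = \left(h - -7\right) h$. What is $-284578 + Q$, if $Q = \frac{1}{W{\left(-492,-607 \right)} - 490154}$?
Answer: $- \frac{35843737413}{125954} \approx -2.8458 \cdot 10^{5}$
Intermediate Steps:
$W{\left(J,h \right)} = h \left(7 + h\right)$ ($W{\left(J,h \right)} = \left(h + 7\right) h = \left(7 + h\right) h = h \left(7 + h\right)$)
$Q = - \frac{1}{125954}$ ($Q = \frac{1}{- 607 \left(7 - 607\right) - 490154} = \frac{1}{\left(-607\right) \left(-600\right) - 490154} = \frac{1}{364200 - 490154} = \frac{1}{-125954} = - \frac{1}{125954} \approx -7.9394 \cdot 10^{-6}$)
$-284578 + Q = -284578 - \frac{1}{125954} = - \frac{35843737413}{125954}$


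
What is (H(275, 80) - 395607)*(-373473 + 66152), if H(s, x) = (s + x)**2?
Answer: 82848209822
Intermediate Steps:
(H(275, 80) - 395607)*(-373473 + 66152) = ((275 + 80)**2 - 395607)*(-373473 + 66152) = (355**2 - 395607)*(-307321) = (126025 - 395607)*(-307321) = -269582*(-307321) = 82848209822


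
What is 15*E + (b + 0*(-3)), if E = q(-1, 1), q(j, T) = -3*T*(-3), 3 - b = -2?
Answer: 140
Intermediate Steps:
b = 5 (b = 3 - 1*(-2) = 3 + 2 = 5)
q(j, T) = 9*T
E = 9 (E = 9*1 = 9)
15*E + (b + 0*(-3)) = 15*9 + (5 + 0*(-3)) = 135 + (5 + 0) = 135 + 5 = 140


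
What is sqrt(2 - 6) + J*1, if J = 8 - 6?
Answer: 2 + 2*I ≈ 2.0 + 2.0*I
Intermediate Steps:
J = 2
sqrt(2 - 6) + J*1 = sqrt(2 - 6) + 2*1 = sqrt(-4) + 2 = 2*I + 2 = 2 + 2*I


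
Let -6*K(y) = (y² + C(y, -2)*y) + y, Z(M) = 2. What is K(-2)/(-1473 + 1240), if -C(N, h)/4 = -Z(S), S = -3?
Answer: -7/699 ≈ -0.010014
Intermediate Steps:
C(N, h) = 8 (C(N, h) = -(-4)*2 = -4*(-2) = 8)
K(y) = -3*y/2 - y²/6 (K(y) = -((y² + 8*y) + y)/6 = -(y² + 9*y)/6 = -3*y/2 - y²/6)
K(-2)/(-1473 + 1240) = (-⅙*(-2)*(9 - 2))/(-1473 + 1240) = -⅙*(-2)*7/(-233) = (7/3)*(-1/233) = -7/699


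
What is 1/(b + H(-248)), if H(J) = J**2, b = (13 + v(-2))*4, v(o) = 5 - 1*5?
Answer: 1/61556 ≈ 1.6245e-5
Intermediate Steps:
v(o) = 0 (v(o) = 5 - 5 = 0)
b = 52 (b = (13 + 0)*4 = 13*4 = 52)
1/(b + H(-248)) = 1/(52 + (-248)**2) = 1/(52 + 61504) = 1/61556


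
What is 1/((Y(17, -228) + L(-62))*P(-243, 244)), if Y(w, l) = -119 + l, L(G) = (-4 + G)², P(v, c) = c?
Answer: 1/978196 ≈ 1.0223e-6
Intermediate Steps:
1/((Y(17, -228) + L(-62))*P(-243, 244)) = 1/(((-119 - 228) + (-4 - 62)²)*244) = (1/244)/(-347 + (-66)²) = (1/244)/(-347 + 4356) = (1/244)/4009 = (1/4009)*(1/244) = 1/978196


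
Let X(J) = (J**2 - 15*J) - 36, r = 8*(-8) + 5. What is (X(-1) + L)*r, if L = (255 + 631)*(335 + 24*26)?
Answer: -50129586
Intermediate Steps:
r = -59 (r = -64 + 5 = -59)
X(J) = -36 + J**2 - 15*J
L = 849674 (L = 886*(335 + 624) = 886*959 = 849674)
(X(-1) + L)*r = ((-36 + (-1)**2 - 15*(-1)) + 849674)*(-59) = ((-36 + 1 + 15) + 849674)*(-59) = (-20 + 849674)*(-59) = 849654*(-59) = -50129586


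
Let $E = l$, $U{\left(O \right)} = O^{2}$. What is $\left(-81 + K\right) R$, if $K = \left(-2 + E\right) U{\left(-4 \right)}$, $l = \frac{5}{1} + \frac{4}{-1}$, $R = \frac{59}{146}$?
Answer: $- \frac{5723}{146} \approx -39.199$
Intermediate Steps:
$R = \frac{59}{146}$ ($R = 59 \cdot \frac{1}{146} = \frac{59}{146} \approx 0.40411$)
$l = 1$ ($l = 5 \cdot 1 + 4 \left(-1\right) = 5 - 4 = 1$)
$E = 1$
$K = -16$ ($K = \left(-2 + 1\right) \left(-4\right)^{2} = \left(-1\right) 16 = -16$)
$\left(-81 + K\right) R = \left(-81 - 16\right) \frac{59}{146} = \left(-97\right) \frac{59}{146} = - \frac{5723}{146}$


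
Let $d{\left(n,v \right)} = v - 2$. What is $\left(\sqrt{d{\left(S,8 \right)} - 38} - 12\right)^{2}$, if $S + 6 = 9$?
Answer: $112 - 96 i \sqrt{2} \approx 112.0 - 135.76 i$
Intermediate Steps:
$S = 3$ ($S = -6 + 9 = 3$)
$d{\left(n,v \right)} = -2 + v$
$\left(\sqrt{d{\left(S,8 \right)} - 38} - 12\right)^{2} = \left(\sqrt{\left(-2 + 8\right) - 38} - 12\right)^{2} = \left(\sqrt{6 - 38} - 12\right)^{2} = \left(\sqrt{-32} - 12\right)^{2} = \left(4 i \sqrt{2} - 12\right)^{2} = \left(-12 + 4 i \sqrt{2}\right)^{2}$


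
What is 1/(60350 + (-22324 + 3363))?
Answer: 1/41389 ≈ 2.4161e-5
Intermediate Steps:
1/(60350 + (-22324 + 3363)) = 1/(60350 - 18961) = 1/41389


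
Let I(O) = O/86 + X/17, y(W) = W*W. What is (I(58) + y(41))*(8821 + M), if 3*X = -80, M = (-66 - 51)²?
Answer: 82937464720/2193 ≈ 3.7819e+7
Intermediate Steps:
M = 13689 (M = (-117)² = 13689)
X = -80/3 (X = (⅓)*(-80) = -80/3 ≈ -26.667)
y(W) = W²
I(O) = -80/51 + O/86 (I(O) = O/86 - 80/3/17 = O*(1/86) - 80/3*1/17 = O/86 - 80/51 = -80/51 + O/86)
(I(58) + y(41))*(8821 + M) = ((-80/51 + (1/86)*58) + 41²)*(8821 + 13689) = ((-80/51 + 29/43) + 1681)*22510 = (-1961/2193 + 1681)*22510 = (3684472/2193)*22510 = 82937464720/2193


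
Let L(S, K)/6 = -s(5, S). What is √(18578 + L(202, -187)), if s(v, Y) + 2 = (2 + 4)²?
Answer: √18374 ≈ 135.55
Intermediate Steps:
s(v, Y) = 34 (s(v, Y) = -2 + (2 + 4)² = -2 + 6² = -2 + 36 = 34)
L(S, K) = -204 (L(S, K) = 6*(-1*34) = 6*(-34) = -204)
√(18578 + L(202, -187)) = √(18578 - 204) = √18374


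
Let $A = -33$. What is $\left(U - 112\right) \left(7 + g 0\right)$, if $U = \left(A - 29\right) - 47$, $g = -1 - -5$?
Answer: $-1547$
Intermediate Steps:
$g = 4$ ($g = -1 + 5 = 4$)
$U = -109$ ($U = \left(-33 - 29\right) - 47 = -62 - 47 = -109$)
$\left(U - 112\right) \left(7 + g 0\right) = \left(-109 - 112\right) \left(7 + 4 \cdot 0\right) = - 221 \left(7 + 0\right) = \left(-221\right) 7 = -1547$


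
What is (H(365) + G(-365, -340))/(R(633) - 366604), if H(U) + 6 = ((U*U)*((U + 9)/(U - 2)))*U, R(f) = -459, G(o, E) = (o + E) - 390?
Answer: -1653285917/12113079 ≈ -136.49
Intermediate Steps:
G(o, E) = -390 + E + o (G(o, E) = (E + o) - 390 = -390 + E + o)
H(U) = -6 + U³*(9 + U)/(-2 + U) (H(U) = -6 + ((U*U)*((U + 9)/(U - 2)))*U = -6 + (U²*((9 + U)/(-2 + U)))*U = -6 + (U²*(9 + U)/(-2 + U))*U = -6 + U³*(9 + U)/(-2 + U))
(H(365) + G(-365, -340))/(R(633) - 366604) = ((12 + 365⁴ - 6*365 + 9*365³)/(-2 + 365) + (-390 - 340 - 365))/(-459 - 366604) = ((12 + 17748900625 - 2190 + 9*48627125)/363 - 1095)/(-367063) = ((12 + 17748900625 - 2190 + 437644125)/363 - 1095)*(-1/367063) = ((1/363)*18186542572 - 1095)*(-1/367063) = (1653322052/33 - 1095)*(-1/367063) = (1653285917/33)*(-1/367063) = -1653285917/12113079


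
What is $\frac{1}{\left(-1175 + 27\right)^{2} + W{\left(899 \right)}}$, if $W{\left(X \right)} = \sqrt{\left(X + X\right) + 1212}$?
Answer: $\frac{94136}{124062210729} - \frac{\sqrt{3010}}{1736870950206} \approx 7.5875 \cdot 10^{-7}$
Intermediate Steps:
$W{\left(X \right)} = \sqrt{1212 + 2 X}$ ($W{\left(X \right)} = \sqrt{2 X + 1212} = \sqrt{1212 + 2 X}$)
$\frac{1}{\left(-1175 + 27\right)^{2} + W{\left(899 \right)}} = \frac{1}{\left(-1175 + 27\right)^{2} + \sqrt{1212 + 2 \cdot 899}} = \frac{1}{\left(-1148\right)^{2} + \sqrt{1212 + 1798}} = \frac{1}{1317904 + \sqrt{3010}}$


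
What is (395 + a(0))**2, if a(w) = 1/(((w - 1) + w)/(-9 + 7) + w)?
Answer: 157609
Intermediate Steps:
a(w) = 2 (a(w) = 1/(((-1 + w) + w)/(-2) + w) = 1/((-1 + 2*w)*(-1/2) + w) = 1/((1/2 - w) + w) = 1/(1/2) = 2)
(395 + a(0))**2 = (395 + 2)**2 = 397**2 = 157609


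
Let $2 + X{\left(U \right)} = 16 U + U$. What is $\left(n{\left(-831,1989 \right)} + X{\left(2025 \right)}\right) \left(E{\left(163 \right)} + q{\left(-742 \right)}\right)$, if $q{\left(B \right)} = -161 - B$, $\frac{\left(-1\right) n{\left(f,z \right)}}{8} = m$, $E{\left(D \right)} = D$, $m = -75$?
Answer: $26057112$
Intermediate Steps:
$n{\left(f,z \right)} = 600$ ($n{\left(f,z \right)} = \left(-8\right) \left(-75\right) = 600$)
$X{\left(U \right)} = -2 + 17 U$ ($X{\left(U \right)} = -2 + \left(16 U + U\right) = -2 + 17 U$)
$\left(n{\left(-831,1989 \right)} + X{\left(2025 \right)}\right) \left(E{\left(163 \right)} + q{\left(-742 \right)}\right) = \left(600 + \left(-2 + 17 \cdot 2025\right)\right) \left(163 - -581\right) = \left(600 + \left(-2 + 34425\right)\right) \left(163 + \left(-161 + 742\right)\right) = \left(600 + 34423\right) \left(163 + 581\right) = 35023 \cdot 744 = 26057112$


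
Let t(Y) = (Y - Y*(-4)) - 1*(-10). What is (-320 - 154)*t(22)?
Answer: -56880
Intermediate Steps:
t(Y) = 10 + 5*Y (t(Y) = (Y - (-4)*Y) + 10 = (Y + 4*Y) + 10 = 5*Y + 10 = 10 + 5*Y)
(-320 - 154)*t(22) = (-320 - 154)*(10 + 5*22) = -474*(10 + 110) = -474*120 = -56880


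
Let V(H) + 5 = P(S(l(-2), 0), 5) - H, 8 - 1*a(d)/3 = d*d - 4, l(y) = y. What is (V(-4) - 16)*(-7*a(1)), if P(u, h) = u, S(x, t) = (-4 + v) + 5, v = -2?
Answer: 4158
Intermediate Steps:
a(d) = 36 - 3*d² (a(d) = 24 - 3*(d*d - 4) = 24 - 3*(d² - 4) = 24 - 3*(-4 + d²) = 24 + (12 - 3*d²) = 36 - 3*d²)
S(x, t) = -1 (S(x, t) = (-4 - 2) + 5 = -6 + 5 = -1)
V(H) = -6 - H (V(H) = -5 + (-1 - H) = -6 - H)
(V(-4) - 16)*(-7*a(1)) = ((-6 - 1*(-4)) - 16)*(-7*(36 - 3*1²)) = ((-6 + 4) - 16)*(-7*(36 - 3*1)) = (-2 - 16)*(-7*(36 - 3)) = -(-126)*33 = -18*(-231) = 4158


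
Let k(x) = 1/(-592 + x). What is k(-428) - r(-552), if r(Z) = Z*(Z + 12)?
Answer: -304041601/1020 ≈ -2.9808e+5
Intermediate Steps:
r(Z) = Z*(12 + Z)
k(-428) - r(-552) = 1/(-592 - 428) - (-552)*(12 - 552) = 1/(-1020) - (-552)*(-540) = -1/1020 - 1*298080 = -1/1020 - 298080 = -304041601/1020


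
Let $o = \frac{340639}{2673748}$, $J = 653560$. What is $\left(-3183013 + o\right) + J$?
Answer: $- \frac{6763119559205}{2673748} \approx -2.5295 \cdot 10^{6}$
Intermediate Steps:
$o = \frac{340639}{2673748}$ ($o = 340639 \cdot \frac{1}{2673748} = \frac{340639}{2673748} \approx 0.1274$)
$\left(-3183013 + o\right) + J = \left(-3183013 + \frac{340639}{2673748}\right) + 653560 = - \frac{8510574302085}{2673748} + 653560 = - \frac{6763119559205}{2673748}$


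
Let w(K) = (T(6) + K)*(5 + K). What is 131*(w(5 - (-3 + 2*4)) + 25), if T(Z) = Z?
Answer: 7205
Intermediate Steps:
w(K) = (5 + K)*(6 + K) (w(K) = (6 + K)*(5 + K) = (5 + K)*(6 + K))
131*(w(5 - (-3 + 2*4)) + 25) = 131*((30 + (5 - (-3 + 2*4))² + 11*(5 - (-3 + 2*4))) + 25) = 131*((30 + (5 - (-3 + 8))² + 11*(5 - (-3 + 8))) + 25) = 131*((30 + (5 - 1*5)² + 11*(5 - 1*5)) + 25) = 131*((30 + (5 - 5)² + 11*(5 - 5)) + 25) = 131*((30 + 0² + 11*0) + 25) = 131*((30 + 0 + 0) + 25) = 131*(30 + 25) = 131*55 = 7205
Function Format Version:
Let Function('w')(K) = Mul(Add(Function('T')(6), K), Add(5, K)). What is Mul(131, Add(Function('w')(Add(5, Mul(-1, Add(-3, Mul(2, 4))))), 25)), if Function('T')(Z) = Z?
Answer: 7205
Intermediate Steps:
Function('w')(K) = Mul(Add(5, K), Add(6, K)) (Function('w')(K) = Mul(Add(6, K), Add(5, K)) = Mul(Add(5, K), Add(6, K)))
Mul(131, Add(Function('w')(Add(5, Mul(-1, Add(-3, Mul(2, 4))))), 25)) = Mul(131, Add(Add(30, Pow(Add(5, Mul(-1, Add(-3, Mul(2, 4)))), 2), Mul(11, Add(5, Mul(-1, Add(-3, Mul(2, 4)))))), 25)) = Mul(131, Add(Add(30, Pow(Add(5, Mul(-1, Add(-3, 8))), 2), Mul(11, Add(5, Mul(-1, Add(-3, 8))))), 25)) = Mul(131, Add(Add(30, Pow(Add(5, Mul(-1, 5)), 2), Mul(11, Add(5, Mul(-1, 5)))), 25)) = Mul(131, Add(Add(30, Pow(Add(5, -5), 2), Mul(11, Add(5, -5))), 25)) = Mul(131, Add(Add(30, Pow(0, 2), Mul(11, 0)), 25)) = Mul(131, Add(Add(30, 0, 0), 25)) = Mul(131, Add(30, 25)) = Mul(131, 55) = 7205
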